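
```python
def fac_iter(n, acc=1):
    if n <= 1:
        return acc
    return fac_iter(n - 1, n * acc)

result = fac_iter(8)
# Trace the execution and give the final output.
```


fac_iter(8, 1)
= fac_iter(7, 8 * 1) = fac_iter(7, 8)
= fac_iter(6, 7 * 8) = fac_iter(6, 56)
= fac_iter(5, 6 * 56) = fac_iter(5, 336)
= fac_iter(4, 5 * 336) = fac_iter(4, 1680)
= fac_iter(3, 4 * 1680) = fac_iter(3, 6720)
= fac_iter(2, 3 * 6720) = fac_iter(2, 20160)
= fac_iter(1, 2 * 20160) = fac_iter(1, 40320)
n <= 1, return acc = 40320


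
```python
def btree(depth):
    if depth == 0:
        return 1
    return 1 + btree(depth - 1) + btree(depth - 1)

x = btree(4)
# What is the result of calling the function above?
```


btree(4)
= 1 + btree(3) + btree(3)
= 1 + 2 * btree(3)
btree(k) = 2^(k+1) - 1
btree(0) = 1
btree(1) = 3
btree(2) = 7
btree(3) = 15
btree(4) = 31
btree(4) = 2^5 - 1 = 31


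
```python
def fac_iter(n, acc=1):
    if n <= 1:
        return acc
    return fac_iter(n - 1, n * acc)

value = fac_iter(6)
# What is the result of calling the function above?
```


fac_iter(6, 1)
= fac_iter(5, 6 * 1) = fac_iter(5, 6)
= fac_iter(4, 5 * 6) = fac_iter(4, 30)
= fac_iter(3, 4 * 30) = fac_iter(3, 120)
= fac_iter(2, 3 * 120) = fac_iter(2, 360)
= fac_iter(1, 2 * 360) = fac_iter(1, 720)
n <= 1, return acc = 720


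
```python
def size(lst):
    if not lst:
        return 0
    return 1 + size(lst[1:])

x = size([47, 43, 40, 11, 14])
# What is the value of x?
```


size([47, 43, 40, 11, 14])
= 1 + size([43, 40, 11, 14])
= 1 + 1 + size([40, 11, 14])
= 1 + 1 + 1 + size([11, 14])
= 1 + 1 + 1 + 1 + size([14])
= 1 + 1 + 1 + 1 + 1 + size([])
= 1 + 1 + 1 + 1 + 1 + 0
= 5


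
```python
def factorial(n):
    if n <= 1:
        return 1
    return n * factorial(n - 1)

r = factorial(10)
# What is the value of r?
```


factorial(10)
= 10 * factorial(9)
= 10 * 9 * factorial(8)
= 10 * 9 * 8 * factorial(7)
= 10 * 9 * 8 * 7 * factorial(6)
= 10 * 9 * 8 * 7 * 6 * factorial(5)
= 10 * 9 * 8 * 7 * 6 * 5 * factorial(4)
= 10 * 9 * 8 * 7 * 6 * 5 * 4 * factorial(3)
= 10 * 9 * 8 * 7 * 6 * 5 * 4 * 3 * factorial(2)
= 10 * 9 * 8 * 7 * 6 * 5 * 4 * 3 * 2 * factorial(1)
= 10 * 9 * 8 * 7 * 6 * 5 * 4 * 3 * 2 * 1
= 3628800


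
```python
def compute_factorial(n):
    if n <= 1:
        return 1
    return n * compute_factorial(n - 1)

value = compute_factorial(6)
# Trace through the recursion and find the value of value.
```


compute_factorial(6)
= 6 * compute_factorial(5)
= 6 * 5 * compute_factorial(4)
= 6 * 5 * 4 * compute_factorial(3)
= 6 * 5 * 4 * 3 * compute_factorial(2)
= 6 * 5 * 4 * 3 * 2 * compute_factorial(1)
= 6 * 5 * 4 * 3 * 2 * 1
= 720


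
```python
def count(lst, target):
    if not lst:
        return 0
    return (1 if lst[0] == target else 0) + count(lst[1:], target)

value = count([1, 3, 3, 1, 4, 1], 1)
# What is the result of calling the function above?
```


count([1, 3, 3, 1, 4, 1], 1)
lst[0]=1 == 1: 1 + count([3, 3, 1, 4, 1], 1)
lst[0]=3 != 1: 0 + count([3, 1, 4, 1], 1)
lst[0]=3 != 1: 0 + count([1, 4, 1], 1)
lst[0]=1 == 1: 1 + count([4, 1], 1)
lst[0]=4 != 1: 0 + count([1], 1)
lst[0]=1 == 1: 1 + count([], 1)
= 3


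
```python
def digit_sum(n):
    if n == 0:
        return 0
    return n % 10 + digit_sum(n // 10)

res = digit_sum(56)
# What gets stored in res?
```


digit_sum(56)
= 6 + digit_sum(5)
= 6 + 5 + digit_sum(0)
= 6 + 5 + 0
= 11


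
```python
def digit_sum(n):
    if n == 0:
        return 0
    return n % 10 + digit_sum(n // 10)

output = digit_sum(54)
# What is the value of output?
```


digit_sum(54)
= 4 + digit_sum(5)
= 4 + 5 + digit_sum(0)
= 4 + 5 + 0
= 9


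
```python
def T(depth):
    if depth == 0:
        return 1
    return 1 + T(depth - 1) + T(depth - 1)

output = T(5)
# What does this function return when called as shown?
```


T(5)
= 1 + T(4) + T(4)
= 1 + 2 * T(4)
T(k) = 2^(k+1) - 1
T(0) = 1
T(1) = 3
T(2) = 7
T(3) = 15
T(4) = 31
T(5) = 2^6 - 1 = 63


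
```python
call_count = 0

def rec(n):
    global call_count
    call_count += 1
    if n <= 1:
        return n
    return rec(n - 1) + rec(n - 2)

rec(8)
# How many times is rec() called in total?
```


rec(8) calls rec(7) and rec(6); each non-base call branches into two more.
Let C(k) = total number of calls made by rec(k), including the call to rec(k) itself.
Base cases: C(0) = 1, C(1) = 1
Recurrence: C(k) = 1 + C(k-1) + C(k-2)
  C(2) = 1 + C(1) + C(0) = 1 + 1 + 1 = 3
  C(3) = 1 + C(2) + C(1) = 1 + 3 + 1 = 5
  C(4) = 1 + C(3) + C(2) = 1 + 5 + 3 = 9
  C(5) = 1 + C(4) + C(3) = 1 + 9 + 5 = 15
  C(6) = 1 + C(5) + C(4) = 1 + 15 + 9 = 25
  C(7) = 1 + C(6) + C(5) = 1 + 25 + 15 = 41
  C(8) = 1 + C(7) + C(6) = 1 + 41 + 25 = 67
Total calls = C(8) = 67


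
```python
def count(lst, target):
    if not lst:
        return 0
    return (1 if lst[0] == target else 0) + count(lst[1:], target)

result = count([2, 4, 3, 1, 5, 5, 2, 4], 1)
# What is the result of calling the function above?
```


count([2, 4, 3, 1, 5, 5, 2, 4], 1)
lst[0]=2 != 1: 0 + count([4, 3, 1, 5, 5, 2, 4], 1)
lst[0]=4 != 1: 0 + count([3, 1, 5, 5, 2, 4], 1)
lst[0]=3 != 1: 0 + count([1, 5, 5, 2, 4], 1)
lst[0]=1 == 1: 1 + count([5, 5, 2, 4], 1)
lst[0]=5 != 1: 0 + count([5, 2, 4], 1)
lst[0]=5 != 1: 0 + count([2, 4], 1)
lst[0]=2 != 1: 0 + count([4], 1)
lst[0]=4 != 1: 0 + count([], 1)
= 1


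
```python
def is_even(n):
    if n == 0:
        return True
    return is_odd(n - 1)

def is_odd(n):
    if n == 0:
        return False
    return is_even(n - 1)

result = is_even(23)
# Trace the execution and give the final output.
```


is_even(23)
= is_odd(22)
= is_even(21)
= is_odd(20)
= is_even(19)
= is_odd(18)
= is_even(17)
= is_odd(16)
= is_even(15)
= is_odd(14)
= is_even(13)
= is_odd(12)
= is_even(11)
= is_odd(10)
= is_even(9)
= is_odd(8)
= is_even(7)
= is_odd(6)
= is_even(5)
= is_odd(4)
= is_even(3)
= is_odd(2)
= is_even(1)
= is_odd(0)
n == 0: return False
= False


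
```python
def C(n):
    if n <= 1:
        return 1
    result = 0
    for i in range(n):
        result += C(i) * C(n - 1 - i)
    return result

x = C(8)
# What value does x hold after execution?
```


C(8)
= sum of C(i) * C(8-1-i) for i in 0..7
First compute sub-values bottom-up:
  C(0) = 1, C(1) = 1
  C(2) = 1*1 + 1*1 = 2
  C(3) = 1*2 + 1*1 + 2*1 = 5
  C(4) = 1*5 + 1*2 + 2*1 + 5*1 = 14
  C(5) = 1*14 + 1*5 + 2*2 + 5*1 + 14*1 = 42
  C(6) = 1*42 + 1*14 + 2*5 + 5*2 + 14*1 + 42*1 = 132
  C(7) = 1*132 + 1*42 + 2*14 + 5*5 + 14*2 + 42*1 + 132*1 = 429
Now C(8):
  C(0)*C(7) = 1*429 = 429
  C(1)*C(6) = 1*132 = 132
  C(2)*C(5) = 2*42 = 84
  C(3)*C(4) = 5*14 = 70
  C(4)*C(3) = 14*5 = 70
  C(5)*C(2) = 42*2 = 84
  C(6)*C(1) = 132*1 = 132
  C(7)*C(0) = 429*1 = 429
= 429 + 132 + 84 + 70 + 70 + 84 + 132 + 429
= 1430


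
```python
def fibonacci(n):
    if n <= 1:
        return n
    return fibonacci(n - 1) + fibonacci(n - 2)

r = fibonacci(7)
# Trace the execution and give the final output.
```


fibonacci(7)
= fibonacci(6) + fibonacci(5)
= (fibonacci(5) + fibonacci(4)) + fibonacci(5)
Computing bottom-up: fibonacci(0)=0, fibonacci(1)=1, fibonacci(2)=1, fibonacci(3)=2, fibonacci(4)=3, fibonacci(5)=5, fibonacci(6)=8, fibonacci(7)=13
= 13


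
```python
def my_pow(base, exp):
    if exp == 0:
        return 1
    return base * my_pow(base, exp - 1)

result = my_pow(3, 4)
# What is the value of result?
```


my_pow(3, 4)
= 3 * my_pow(3, 3)
= 3 * 3 * my_pow(3, 2)
= 3 * 3 * 3 * my_pow(3, 1)
= 3 * 3 * 3 * 3 * my_pow(3, 0)
= 3 * 3 * 3 * 3 * 1
= 81


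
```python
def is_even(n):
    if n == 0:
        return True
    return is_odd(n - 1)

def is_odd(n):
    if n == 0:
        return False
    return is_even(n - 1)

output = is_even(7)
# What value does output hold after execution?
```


is_even(7)
= is_odd(6)
= is_even(5)
= is_odd(4)
= is_even(3)
= is_odd(2)
= is_even(1)
= is_odd(0)
n == 0: return False
= False


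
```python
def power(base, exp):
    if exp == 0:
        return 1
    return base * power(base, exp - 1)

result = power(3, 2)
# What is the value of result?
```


power(3, 2)
= 3 * power(3, 1)
= 3 * 3 * power(3, 0)
= 3 * 3 * 1
= 9


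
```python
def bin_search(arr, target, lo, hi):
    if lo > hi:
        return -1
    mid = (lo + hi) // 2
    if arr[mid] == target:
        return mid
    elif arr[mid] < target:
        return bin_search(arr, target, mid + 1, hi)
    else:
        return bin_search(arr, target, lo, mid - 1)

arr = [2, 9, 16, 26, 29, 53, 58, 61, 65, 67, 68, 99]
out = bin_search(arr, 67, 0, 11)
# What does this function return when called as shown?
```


bin_search(arr, 67, 0, 11)
lo=0, hi=11, mid=5, arr[mid]=53
53 < 67, search right half
lo=6, hi=11, mid=8, arr[mid]=65
65 < 67, search right half
lo=9, hi=11, mid=10, arr[mid]=68
68 > 67, search left half
lo=9, hi=9, mid=9, arr[mid]=67
arr[9] == 67, found at index 9
= 9


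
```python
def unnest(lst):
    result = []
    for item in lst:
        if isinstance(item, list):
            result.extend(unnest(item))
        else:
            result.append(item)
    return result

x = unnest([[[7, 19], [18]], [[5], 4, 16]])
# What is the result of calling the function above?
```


unnest([[[7, 19], [18]], [[5], 4, 16]])
Processing each element:
  [[7, 19], [18]] is a list -> unnest recursively -> [7, 19, 18]
  [[5], 4, 16] is a list -> unnest recursively -> [5, 4, 16]
= [7, 19, 18, 5, 4, 16]


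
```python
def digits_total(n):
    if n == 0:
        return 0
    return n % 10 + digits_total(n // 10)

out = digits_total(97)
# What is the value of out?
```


digits_total(97)
= 7 + digits_total(9)
= 7 + 9 + digits_total(0)
= 7 + 9 + 0
= 16


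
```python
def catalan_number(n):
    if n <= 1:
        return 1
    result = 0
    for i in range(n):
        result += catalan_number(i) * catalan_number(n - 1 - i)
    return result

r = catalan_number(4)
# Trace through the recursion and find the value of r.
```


catalan_number(4)
= sum of catalan_number(i) * catalan_number(4-1-i) for i in 0..3
First compute sub-values bottom-up:
  catalan_number(0) = 1, catalan_number(1) = 1
  catalan_number(2) = 1*1 + 1*1 = 2
  catalan_number(3) = 1*2 + 1*1 + 2*1 = 5
Now catalan_number(4):
  catalan_number(0)*catalan_number(3) = 1*5 = 5
  catalan_number(1)*catalan_number(2) = 1*2 = 2
  catalan_number(2)*catalan_number(1) = 2*1 = 2
  catalan_number(3)*catalan_number(0) = 5*1 = 5
= 5 + 2 + 2 + 5
= 14


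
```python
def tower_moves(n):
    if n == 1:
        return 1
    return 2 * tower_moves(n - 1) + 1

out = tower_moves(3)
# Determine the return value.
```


tower_moves(3)
= 2 * tower_moves(2) + 1
= 2 * (2 * tower_moves(1) + 1) + 1
Now compute bottom-up:
tower_moves(1) = 1
tower_moves(2) = 2 * 1 + 1 = 3
tower_moves(3) = 2 * 3 + 1 = 7
= 7


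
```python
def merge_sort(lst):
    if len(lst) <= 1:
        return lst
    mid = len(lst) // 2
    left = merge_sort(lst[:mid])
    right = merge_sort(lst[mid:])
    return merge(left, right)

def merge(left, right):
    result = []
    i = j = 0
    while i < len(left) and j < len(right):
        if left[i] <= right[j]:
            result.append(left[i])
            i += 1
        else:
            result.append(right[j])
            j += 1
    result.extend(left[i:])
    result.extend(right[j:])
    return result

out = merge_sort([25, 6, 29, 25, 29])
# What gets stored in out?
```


merge_sort([25, 6, 29, 25, 29])
Split into [25, 6] and [29, 25, 29]
Left sorted: [6, 25]
Right sorted: [25, 29, 29]
Merge [6, 25] and [25, 29, 29]
= [6, 25, 25, 29, 29]


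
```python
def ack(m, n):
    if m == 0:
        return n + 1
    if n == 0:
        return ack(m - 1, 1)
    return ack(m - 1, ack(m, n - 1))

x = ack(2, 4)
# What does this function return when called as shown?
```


ack(2, 4)
= ack(1, ack(2, 3))
First compute ack(2, 3) = 9
= ack(1, 9)
= 11


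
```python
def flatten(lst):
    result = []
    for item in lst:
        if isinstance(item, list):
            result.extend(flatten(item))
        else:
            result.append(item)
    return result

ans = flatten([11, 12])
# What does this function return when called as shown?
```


flatten([11, 12])
Processing each element:
  11 is not a list -> append 11
  12 is not a list -> append 12
= [11, 12]


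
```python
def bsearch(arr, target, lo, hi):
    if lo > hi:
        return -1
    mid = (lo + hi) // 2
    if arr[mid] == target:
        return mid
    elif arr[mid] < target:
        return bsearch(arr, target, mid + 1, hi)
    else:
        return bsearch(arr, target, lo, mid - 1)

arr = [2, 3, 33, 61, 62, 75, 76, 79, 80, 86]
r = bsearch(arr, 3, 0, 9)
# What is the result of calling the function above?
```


bsearch(arr, 3, 0, 9)
lo=0, hi=9, mid=4, arr[mid]=62
62 > 3, search left half
lo=0, hi=3, mid=1, arr[mid]=3
arr[1] == 3, found at index 1
= 1


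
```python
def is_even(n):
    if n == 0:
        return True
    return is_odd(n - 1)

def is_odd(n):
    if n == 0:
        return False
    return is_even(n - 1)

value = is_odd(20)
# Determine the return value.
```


is_odd(20)
= is_even(19)
= is_odd(18)
= is_even(17)
= is_odd(16)
= is_even(15)
= is_odd(14)
= is_even(13)
= is_odd(12)
= is_even(11)
= is_odd(10)
= is_even(9)
= is_odd(8)
= is_even(7)
= is_odd(6)
= is_even(5)
= is_odd(4)
= is_even(3)
= is_odd(2)
= is_even(1)
= is_odd(0)
n == 0: return False
= False


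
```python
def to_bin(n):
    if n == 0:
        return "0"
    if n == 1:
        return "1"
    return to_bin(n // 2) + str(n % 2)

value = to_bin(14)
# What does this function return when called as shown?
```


to_bin(14)
= to_bin(7) + "0"
= to_bin(3) + "1" + "0"
= to_bin(1) + "1" + "1" + "0"
= "1" + "1" + "1" + "0"
= "1110"


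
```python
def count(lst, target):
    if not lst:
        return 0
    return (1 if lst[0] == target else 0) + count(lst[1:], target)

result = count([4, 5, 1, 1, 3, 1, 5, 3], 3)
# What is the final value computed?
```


count([4, 5, 1, 1, 3, 1, 5, 3], 3)
lst[0]=4 != 3: 0 + count([5, 1, 1, 3, 1, 5, 3], 3)
lst[0]=5 != 3: 0 + count([1, 1, 3, 1, 5, 3], 3)
lst[0]=1 != 3: 0 + count([1, 3, 1, 5, 3], 3)
lst[0]=1 != 3: 0 + count([3, 1, 5, 3], 3)
lst[0]=3 == 3: 1 + count([1, 5, 3], 3)
lst[0]=1 != 3: 0 + count([5, 3], 3)
lst[0]=5 != 3: 0 + count([3], 3)
lst[0]=3 == 3: 1 + count([], 3)
= 2


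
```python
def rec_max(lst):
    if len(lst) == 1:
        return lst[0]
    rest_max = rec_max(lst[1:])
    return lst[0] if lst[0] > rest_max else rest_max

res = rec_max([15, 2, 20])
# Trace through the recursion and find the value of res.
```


rec_max([15, 2, 20])
= compare 15 with rec_max([2, 20])
= compare 2 with rec_max([20])
Base: rec_max([20]) = 20
compare 2 with 20: max = 20
compare 15 with 20: max = 20
= 20


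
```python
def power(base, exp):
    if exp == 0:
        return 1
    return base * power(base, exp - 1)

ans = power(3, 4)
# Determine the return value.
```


power(3, 4)
= 3 * power(3, 3)
= 3 * 3 * power(3, 2)
= 3 * 3 * 3 * power(3, 1)
= 3 * 3 * 3 * 3 * power(3, 0)
= 3 * 3 * 3 * 3 * 1
= 81


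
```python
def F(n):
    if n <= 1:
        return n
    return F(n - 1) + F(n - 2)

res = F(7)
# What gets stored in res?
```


F(7)
= F(6) + F(5)
= (F(5) + F(4)) + F(5)
Computing bottom-up: F(0)=0, F(1)=1, F(2)=1, F(3)=2, F(4)=3, F(5)=5, F(6)=8, F(7)=13
= 13


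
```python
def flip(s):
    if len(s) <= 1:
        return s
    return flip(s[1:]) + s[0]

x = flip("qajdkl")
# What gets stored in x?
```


flip("qajdkl")
= flip("ajdkl") + "q"
= flip("jdkl") + "a" + "q"
= flip("dkl") + "j" + "a" + "q"
= flip("kl") + "d" + "j" + "a" + "q"
= flip("l") + "k" + "d" + "j" + "a" + "q"
= "l" + "k" + "d" + "j" + "a" + "q"
= "lkdjaq"


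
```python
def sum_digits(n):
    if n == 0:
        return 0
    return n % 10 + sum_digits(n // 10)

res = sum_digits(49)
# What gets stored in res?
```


sum_digits(49)
= 9 + sum_digits(4)
= 9 + 4 + sum_digits(0)
= 9 + 4 + 0
= 13


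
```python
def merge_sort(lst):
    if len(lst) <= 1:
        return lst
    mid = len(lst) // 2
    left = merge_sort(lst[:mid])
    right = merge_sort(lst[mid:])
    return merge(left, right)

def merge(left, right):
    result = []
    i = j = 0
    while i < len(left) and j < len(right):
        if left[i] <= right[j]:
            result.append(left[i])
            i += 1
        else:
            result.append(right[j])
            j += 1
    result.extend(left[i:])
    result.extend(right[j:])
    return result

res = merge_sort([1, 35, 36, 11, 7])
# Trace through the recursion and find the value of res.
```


merge_sort([1, 35, 36, 11, 7])
Split into [1, 35] and [36, 11, 7]
Left sorted: [1, 35]
Right sorted: [7, 11, 36]
Merge [1, 35] and [7, 11, 36]
= [1, 7, 11, 35, 36]


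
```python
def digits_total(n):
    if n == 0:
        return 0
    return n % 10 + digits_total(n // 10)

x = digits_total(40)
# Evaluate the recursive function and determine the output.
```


digits_total(40)
= 0 + digits_total(4)
= 0 + 4 + digits_total(0)
= 0 + 4 + 0
= 4


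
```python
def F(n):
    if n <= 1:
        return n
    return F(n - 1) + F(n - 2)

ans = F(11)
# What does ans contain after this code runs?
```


F(11)
= F(10) + F(9)
= (F(9) + F(8)) + F(9)
Computing bottom-up: F(0)=0, F(1)=1, F(2)=1, F(3)=2, F(4)=3, F(5)=5, F(6)=8, F(7)=13, F(8)=21, F(9)=34, F(10)=55, F(11)=89
= 89


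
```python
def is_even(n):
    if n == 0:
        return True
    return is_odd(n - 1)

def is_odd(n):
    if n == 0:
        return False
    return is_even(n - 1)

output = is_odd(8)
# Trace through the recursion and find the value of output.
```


is_odd(8)
= is_even(7)
= is_odd(6)
= is_even(5)
= is_odd(4)
= is_even(3)
= is_odd(2)
= is_even(1)
= is_odd(0)
n == 0: return False
= False


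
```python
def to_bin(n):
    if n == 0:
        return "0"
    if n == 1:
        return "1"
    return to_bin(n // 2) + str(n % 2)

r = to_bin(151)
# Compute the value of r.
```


to_bin(151)
= to_bin(75) + "1"
= to_bin(37) + "1" + "1"
= to_bin(18) + "1" + "1" + "1"
= to_bin(9) + "0" + "1" + "1" + "1"
= to_bin(4) + "1" + "0" + "1" + "1" + "1"
= to_bin(2) + "0" + "1" + "0" + "1" + "1" + "1"
= to_bin(1) + "0" + "0" + "1" + "0" + "1" + "1" + "1"
= "1" + "0" + "0" + "1" + "0" + "1" + "1" + "1"
= "10010111"


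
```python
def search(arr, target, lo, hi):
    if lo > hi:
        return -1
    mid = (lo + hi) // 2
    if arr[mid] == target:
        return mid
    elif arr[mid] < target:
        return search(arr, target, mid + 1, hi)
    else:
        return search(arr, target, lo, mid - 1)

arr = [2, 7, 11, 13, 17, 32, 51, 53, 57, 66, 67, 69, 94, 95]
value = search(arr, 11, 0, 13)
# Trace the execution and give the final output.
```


search(arr, 11, 0, 13)
lo=0, hi=13, mid=6, arr[mid]=51
51 > 11, search left half
lo=0, hi=5, mid=2, arr[mid]=11
arr[2] == 11, found at index 2
= 2


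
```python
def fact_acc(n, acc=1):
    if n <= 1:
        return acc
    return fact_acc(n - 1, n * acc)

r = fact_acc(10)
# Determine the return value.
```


fact_acc(10, 1)
= fact_acc(9, 10 * 1) = fact_acc(9, 10)
= fact_acc(8, 9 * 10) = fact_acc(8, 90)
= fact_acc(7, 8 * 90) = fact_acc(7, 720)
= fact_acc(6, 7 * 720) = fact_acc(6, 5040)
= fact_acc(5, 6 * 5040) = fact_acc(5, 30240)
= fact_acc(4, 5 * 30240) = fact_acc(4, 151200)
= fact_acc(3, 4 * 151200) = fact_acc(3, 604800)
= fact_acc(2, 3 * 604800) = fact_acc(2, 1814400)
= fact_acc(1, 2 * 1814400) = fact_acc(1, 3628800)
n <= 1, return acc = 3628800


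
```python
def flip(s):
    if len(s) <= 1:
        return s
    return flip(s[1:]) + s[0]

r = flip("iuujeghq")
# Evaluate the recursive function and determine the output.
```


flip("iuujeghq")
= flip("uujeghq") + "i"
= flip("ujeghq") + "u" + "i"
= flip("jeghq") + "u" + "u" + "i"
= flip("eghq") + "j" + "u" + "u" + "i"
= flip("ghq") + "e" + "j" + "u" + "u" + "i"
= flip("hq") + "g" + "e" + "j" + "u" + "u" + "i"
= flip("q") + "h" + "g" + "e" + "j" + "u" + "u" + "i"
= "q" + "h" + "g" + "e" + "j" + "u" + "u" + "i"
= "qhgejuui"


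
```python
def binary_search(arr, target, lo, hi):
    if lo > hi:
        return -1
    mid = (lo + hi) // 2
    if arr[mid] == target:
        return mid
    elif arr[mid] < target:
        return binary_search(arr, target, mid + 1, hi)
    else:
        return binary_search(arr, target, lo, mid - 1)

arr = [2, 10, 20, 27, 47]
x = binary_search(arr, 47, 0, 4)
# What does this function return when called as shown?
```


binary_search(arr, 47, 0, 4)
lo=0, hi=4, mid=2, arr[mid]=20
20 < 47, search right half
lo=3, hi=4, mid=3, arr[mid]=27
27 < 47, search right half
lo=4, hi=4, mid=4, arr[mid]=47
arr[4] == 47, found at index 4
= 4


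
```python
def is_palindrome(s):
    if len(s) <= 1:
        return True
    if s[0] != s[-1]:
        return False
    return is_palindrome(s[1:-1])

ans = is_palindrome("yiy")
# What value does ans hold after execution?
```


is_palindrome("yiy")
"yiy": s[0]='y' == s[-1]='y' -> is_palindrome("i")
"i": len <= 1 -> True
= True


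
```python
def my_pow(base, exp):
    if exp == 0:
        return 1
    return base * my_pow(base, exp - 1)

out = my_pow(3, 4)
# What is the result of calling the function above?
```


my_pow(3, 4)
= 3 * my_pow(3, 3)
= 3 * 3 * my_pow(3, 2)
= 3 * 3 * 3 * my_pow(3, 1)
= 3 * 3 * 3 * 3 * my_pow(3, 0)
= 3 * 3 * 3 * 3 * 1
= 81


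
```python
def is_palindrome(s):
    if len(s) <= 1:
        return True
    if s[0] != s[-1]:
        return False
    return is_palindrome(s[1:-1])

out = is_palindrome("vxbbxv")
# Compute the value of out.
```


is_palindrome("vxbbxv")
"vxbbxv": s[0]='v' == s[-1]='v' -> is_palindrome("xbbx")
"xbbx": s[0]='x' == s[-1]='x' -> is_palindrome("bb")
"bb": s[0]='b' == s[-1]='b' -> is_palindrome("")
"": len <= 1 -> True
= True


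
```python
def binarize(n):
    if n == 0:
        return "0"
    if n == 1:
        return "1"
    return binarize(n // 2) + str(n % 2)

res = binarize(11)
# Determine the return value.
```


binarize(11)
= binarize(5) + "1"
= binarize(2) + "1" + "1"
= binarize(1) + "0" + "1" + "1"
= "1" + "0" + "1" + "1"
= "1011"


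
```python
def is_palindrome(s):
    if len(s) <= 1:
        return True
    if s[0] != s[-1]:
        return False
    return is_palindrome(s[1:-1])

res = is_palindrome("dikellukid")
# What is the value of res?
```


is_palindrome("dikellukid")
"dikellukid": s[0]='d' == s[-1]='d' -> is_palindrome("ikelluki")
"ikelluki": s[0]='i' == s[-1]='i' -> is_palindrome("kelluk")
"kelluk": s[0]='k' == s[-1]='k' -> is_palindrome("ellu")
"ellu": s[0]='e' != s[-1]='u' -> False
= False


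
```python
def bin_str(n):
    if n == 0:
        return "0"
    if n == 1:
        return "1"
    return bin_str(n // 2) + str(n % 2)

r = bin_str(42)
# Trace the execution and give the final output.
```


bin_str(42)
= bin_str(21) + "0"
= bin_str(10) + "1" + "0"
= bin_str(5) + "0" + "1" + "0"
= bin_str(2) + "1" + "0" + "1" + "0"
= bin_str(1) + "0" + "1" + "0" + "1" + "0"
= "1" + "0" + "1" + "0" + "1" + "0"
= "101010"


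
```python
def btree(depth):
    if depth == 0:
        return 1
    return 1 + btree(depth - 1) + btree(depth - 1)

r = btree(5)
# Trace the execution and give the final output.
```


btree(5)
= 1 + btree(4) + btree(4)
= 1 + 2 * btree(4)
btree(k) = 2^(k+1) - 1
btree(0) = 1
btree(1) = 3
btree(2) = 7
btree(3) = 15
btree(4) = 31
btree(5) = 2^6 - 1 = 63


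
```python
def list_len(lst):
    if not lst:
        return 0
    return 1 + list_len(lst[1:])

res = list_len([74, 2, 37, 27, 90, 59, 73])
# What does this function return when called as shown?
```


list_len([74, 2, 37, 27, 90, 59, 73])
= 1 + list_len([2, 37, 27, 90, 59, 73])
= 1 + 1 + list_len([37, 27, 90, 59, 73])
= 1 + 1 + 1 + list_len([27, 90, 59, 73])
= 1 + 1 + 1 + 1 + list_len([90, 59, 73])
= 1 + 1 + 1 + 1 + 1 + list_len([59, 73])
= 1 + 1 + 1 + 1 + 1 + 1 + list_len([73])
= 1 + 1 + 1 + 1 + 1 + 1 + 1 + list_len([])
= 1 + 1 + 1 + 1 + 1 + 1 + 1 + 0
= 7


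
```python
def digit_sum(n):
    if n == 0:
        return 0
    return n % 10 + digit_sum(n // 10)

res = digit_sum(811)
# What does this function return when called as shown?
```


digit_sum(811)
= 1 + digit_sum(81)
= 1 + 1 + digit_sum(8)
= 1 + 1 + 8 + digit_sum(0)
= 1 + 1 + 8 + 0
= 10


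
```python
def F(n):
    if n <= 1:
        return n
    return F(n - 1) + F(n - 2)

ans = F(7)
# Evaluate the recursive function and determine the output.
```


F(7)
= F(6) + F(5)
= (F(5) + F(4)) + F(5)
Computing bottom-up: F(0)=0, F(1)=1, F(2)=1, F(3)=2, F(4)=3, F(5)=5, F(6)=8, F(7)=13
= 13


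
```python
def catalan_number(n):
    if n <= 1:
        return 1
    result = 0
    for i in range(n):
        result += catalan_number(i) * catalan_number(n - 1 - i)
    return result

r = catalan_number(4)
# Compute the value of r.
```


catalan_number(4)
= sum of catalan_number(i) * catalan_number(4-1-i) for i in 0..3
First compute sub-values bottom-up:
  catalan_number(0) = 1, catalan_number(1) = 1
  catalan_number(2) = 1*1 + 1*1 = 2
  catalan_number(3) = 1*2 + 1*1 + 2*1 = 5
Now catalan_number(4):
  catalan_number(0)*catalan_number(3) = 1*5 = 5
  catalan_number(1)*catalan_number(2) = 1*2 = 2
  catalan_number(2)*catalan_number(1) = 2*1 = 2
  catalan_number(3)*catalan_number(0) = 5*1 = 5
= 5 + 2 + 2 + 5
= 14


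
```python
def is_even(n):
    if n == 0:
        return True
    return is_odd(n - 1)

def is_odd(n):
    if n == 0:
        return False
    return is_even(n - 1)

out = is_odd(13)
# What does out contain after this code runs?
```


is_odd(13)
= is_even(12)
= is_odd(11)
= is_even(10)
= is_odd(9)
= is_even(8)
= is_odd(7)
= is_even(6)
= is_odd(5)
= is_even(4)
= is_odd(3)
= is_even(2)
= is_odd(1)
= is_even(0)
n == 0: return True
= True


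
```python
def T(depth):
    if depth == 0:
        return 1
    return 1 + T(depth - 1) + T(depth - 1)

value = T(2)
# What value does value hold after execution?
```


T(2)
= 1 + T(1) + T(1)
= 1 + 2 * T(1)
T(k) = 2^(k+1) - 1
T(0) = 1
T(1) = 3
T(2) = 7
T(2) = 2^3 - 1 = 7


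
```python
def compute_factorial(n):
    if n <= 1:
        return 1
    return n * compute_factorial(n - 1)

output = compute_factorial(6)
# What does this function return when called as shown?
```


compute_factorial(6)
= 6 * compute_factorial(5)
= 6 * 5 * compute_factorial(4)
= 6 * 5 * 4 * compute_factorial(3)
= 6 * 5 * 4 * 3 * compute_factorial(2)
= 6 * 5 * 4 * 3 * 2 * compute_factorial(1)
= 6 * 5 * 4 * 3 * 2 * 1
= 720


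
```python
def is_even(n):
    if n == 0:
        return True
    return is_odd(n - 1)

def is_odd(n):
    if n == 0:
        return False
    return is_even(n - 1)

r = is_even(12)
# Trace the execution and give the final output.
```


is_even(12)
= is_odd(11)
= is_even(10)
= is_odd(9)
= is_even(8)
= is_odd(7)
= is_even(6)
= is_odd(5)
= is_even(4)
= is_odd(3)
= is_even(2)
= is_odd(1)
= is_even(0)
n == 0: return True
= True


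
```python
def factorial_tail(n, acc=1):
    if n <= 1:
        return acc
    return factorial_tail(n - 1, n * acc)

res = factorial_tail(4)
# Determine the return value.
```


factorial_tail(4, 1)
= factorial_tail(3, 4 * 1) = factorial_tail(3, 4)
= factorial_tail(2, 3 * 4) = factorial_tail(2, 12)
= factorial_tail(1, 2 * 12) = factorial_tail(1, 24)
n <= 1, return acc = 24


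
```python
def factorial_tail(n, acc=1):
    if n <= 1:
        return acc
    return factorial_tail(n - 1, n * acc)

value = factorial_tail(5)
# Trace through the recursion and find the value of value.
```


factorial_tail(5, 1)
= factorial_tail(4, 5 * 1) = factorial_tail(4, 5)
= factorial_tail(3, 4 * 5) = factorial_tail(3, 20)
= factorial_tail(2, 3 * 20) = factorial_tail(2, 60)
= factorial_tail(1, 2 * 60) = factorial_tail(1, 120)
n <= 1, return acc = 120


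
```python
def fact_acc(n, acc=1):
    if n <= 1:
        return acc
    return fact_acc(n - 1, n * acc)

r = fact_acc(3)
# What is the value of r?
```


fact_acc(3, 1)
= fact_acc(2, 3 * 1) = fact_acc(2, 3)
= fact_acc(1, 2 * 3) = fact_acc(1, 6)
n <= 1, return acc = 6


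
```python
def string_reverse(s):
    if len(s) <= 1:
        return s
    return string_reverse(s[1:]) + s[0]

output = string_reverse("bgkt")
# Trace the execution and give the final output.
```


string_reverse("bgkt")
= string_reverse("gkt") + "b"
= string_reverse("kt") + "g" + "b"
= string_reverse("t") + "k" + "g" + "b"
= "t" + "k" + "g" + "b"
= "tkgb"


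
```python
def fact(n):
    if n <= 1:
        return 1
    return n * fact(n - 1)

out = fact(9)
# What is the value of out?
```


fact(9)
= 9 * fact(8)
= 9 * 8 * fact(7)
= 9 * 8 * 7 * fact(6)
= 9 * 8 * 7 * 6 * fact(5)
= 9 * 8 * 7 * 6 * 5 * fact(4)
= 9 * 8 * 7 * 6 * 5 * 4 * fact(3)
= 9 * 8 * 7 * 6 * 5 * 4 * 3 * fact(2)
= 9 * 8 * 7 * 6 * 5 * 4 * 3 * 2 * fact(1)
= 9 * 8 * 7 * 6 * 5 * 4 * 3 * 2 * 1
= 362880


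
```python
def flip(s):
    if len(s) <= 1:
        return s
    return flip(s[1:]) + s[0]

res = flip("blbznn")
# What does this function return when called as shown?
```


flip("blbznn")
= flip("lbznn") + "b"
= flip("bznn") + "l" + "b"
= flip("znn") + "b" + "l" + "b"
= flip("nn") + "z" + "b" + "l" + "b"
= flip("n") + "n" + "z" + "b" + "l" + "b"
= "n" + "n" + "z" + "b" + "l" + "b"
= "nnzblb"


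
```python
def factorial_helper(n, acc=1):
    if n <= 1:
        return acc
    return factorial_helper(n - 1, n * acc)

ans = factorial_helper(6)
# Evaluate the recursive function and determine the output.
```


factorial_helper(6, 1)
= factorial_helper(5, 6 * 1) = factorial_helper(5, 6)
= factorial_helper(4, 5 * 6) = factorial_helper(4, 30)
= factorial_helper(3, 4 * 30) = factorial_helper(3, 120)
= factorial_helper(2, 3 * 120) = factorial_helper(2, 360)
= factorial_helper(1, 2 * 360) = factorial_helper(1, 720)
n <= 1, return acc = 720


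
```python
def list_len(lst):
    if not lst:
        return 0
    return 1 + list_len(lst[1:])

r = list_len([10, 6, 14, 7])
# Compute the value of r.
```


list_len([10, 6, 14, 7])
= 1 + list_len([6, 14, 7])
= 1 + 1 + list_len([14, 7])
= 1 + 1 + 1 + list_len([7])
= 1 + 1 + 1 + 1 + list_len([])
= 1 + 1 + 1 + 1 + 0
= 4


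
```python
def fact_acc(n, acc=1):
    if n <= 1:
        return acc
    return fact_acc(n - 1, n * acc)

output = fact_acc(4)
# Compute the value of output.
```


fact_acc(4, 1)
= fact_acc(3, 4 * 1) = fact_acc(3, 4)
= fact_acc(2, 3 * 4) = fact_acc(2, 12)
= fact_acc(1, 2 * 12) = fact_acc(1, 24)
n <= 1, return acc = 24


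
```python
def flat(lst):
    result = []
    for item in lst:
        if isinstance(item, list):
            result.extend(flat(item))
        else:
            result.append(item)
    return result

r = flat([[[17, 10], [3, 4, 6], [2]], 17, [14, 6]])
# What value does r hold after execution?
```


flat([[[17, 10], [3, 4, 6], [2]], 17, [14, 6]])
Processing each element:
  [[17, 10], [3, 4, 6], [2]] is a list -> flat recursively -> [17, 10, 3, 4, 6, 2]
  17 is not a list -> append 17
  [14, 6] is a list -> flat recursively -> [14, 6]
= [17, 10, 3, 4, 6, 2, 17, 14, 6]


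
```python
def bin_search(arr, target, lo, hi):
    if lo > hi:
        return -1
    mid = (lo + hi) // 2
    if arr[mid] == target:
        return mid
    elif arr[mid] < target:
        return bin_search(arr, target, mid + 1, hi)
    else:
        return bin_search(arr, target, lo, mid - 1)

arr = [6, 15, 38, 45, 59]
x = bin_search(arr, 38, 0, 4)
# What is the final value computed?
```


bin_search(arr, 38, 0, 4)
lo=0, hi=4, mid=2, arr[mid]=38
arr[2] == 38, found at index 2
= 2


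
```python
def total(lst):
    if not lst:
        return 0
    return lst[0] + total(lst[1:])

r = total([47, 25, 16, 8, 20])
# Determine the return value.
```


total([47, 25, 16, 8, 20])
= 47 + total([25, 16, 8, 20])
= 47 + 25 + total([16, 8, 20])
= 47 + 25 + 16 + total([8, 20])
= 47 + 25 + 16 + 8 + total([20])
= 47 + 25 + 16 + 8 + 20 + total([])
= 47 + 25 + 16 + 8 + 20 + 0
= 116


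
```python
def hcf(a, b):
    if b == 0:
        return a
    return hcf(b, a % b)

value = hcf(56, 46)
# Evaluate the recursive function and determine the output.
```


hcf(56, 46)
= hcf(46, 56 % 46) = hcf(46, 10)
= hcf(10, 46 % 10) = hcf(10, 6)
= hcf(6, 10 % 6) = hcf(6, 4)
= hcf(4, 6 % 4) = hcf(4, 2)
= hcf(2, 4 % 2) = hcf(2, 0)
b == 0, return a = 2


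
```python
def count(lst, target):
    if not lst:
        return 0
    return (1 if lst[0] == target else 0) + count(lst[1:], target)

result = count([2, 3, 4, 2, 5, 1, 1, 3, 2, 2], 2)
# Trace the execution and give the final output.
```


count([2, 3, 4, 2, 5, 1, 1, 3, 2, 2], 2)
lst[0]=2 == 2: 1 + count([3, 4, 2, 5, 1, 1, 3, 2, 2], 2)
lst[0]=3 != 2: 0 + count([4, 2, 5, 1, 1, 3, 2, 2], 2)
lst[0]=4 != 2: 0 + count([2, 5, 1, 1, 3, 2, 2], 2)
lst[0]=2 == 2: 1 + count([5, 1, 1, 3, 2, 2], 2)
lst[0]=5 != 2: 0 + count([1, 1, 3, 2, 2], 2)
lst[0]=1 != 2: 0 + count([1, 3, 2, 2], 2)
lst[0]=1 != 2: 0 + count([3, 2, 2], 2)
lst[0]=3 != 2: 0 + count([2, 2], 2)
lst[0]=2 == 2: 1 + count([2], 2)
lst[0]=2 == 2: 1 + count([], 2)
= 4


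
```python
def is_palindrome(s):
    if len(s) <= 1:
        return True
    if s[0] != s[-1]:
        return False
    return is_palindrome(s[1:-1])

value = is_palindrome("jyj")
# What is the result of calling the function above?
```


is_palindrome("jyj")
"jyj": s[0]='j' == s[-1]='j' -> is_palindrome("y")
"y": len <= 1 -> True
= True


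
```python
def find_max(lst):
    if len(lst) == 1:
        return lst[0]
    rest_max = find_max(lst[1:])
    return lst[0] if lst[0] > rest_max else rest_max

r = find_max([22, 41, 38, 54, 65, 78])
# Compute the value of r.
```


find_max([22, 41, 38, 54, 65, 78])
= compare 22 with find_max([41, 38, 54, 65, 78])
= compare 41 with find_max([38, 54, 65, 78])
= compare 38 with find_max([54, 65, 78])
= compare 54 with find_max([65, 78])
= compare 65 with find_max([78])
Base: find_max([78]) = 78
compare 65 with 78: max = 78
compare 54 with 78: max = 78
compare 38 with 78: max = 78
compare 41 with 78: max = 78
compare 22 with 78: max = 78
= 78


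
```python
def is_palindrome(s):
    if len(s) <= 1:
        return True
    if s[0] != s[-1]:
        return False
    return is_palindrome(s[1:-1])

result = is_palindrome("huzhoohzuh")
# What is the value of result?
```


is_palindrome("huzhoohzuh")
"huzhoohzuh": s[0]='h' == s[-1]='h' -> is_palindrome("uzhoohzu")
"uzhoohzu": s[0]='u' == s[-1]='u' -> is_palindrome("zhoohz")
"zhoohz": s[0]='z' == s[-1]='z' -> is_palindrome("hooh")
"hooh": s[0]='h' == s[-1]='h' -> is_palindrome("oo")
"oo": s[0]='o' == s[-1]='o' -> is_palindrome("")
"": len <= 1 -> True
= True


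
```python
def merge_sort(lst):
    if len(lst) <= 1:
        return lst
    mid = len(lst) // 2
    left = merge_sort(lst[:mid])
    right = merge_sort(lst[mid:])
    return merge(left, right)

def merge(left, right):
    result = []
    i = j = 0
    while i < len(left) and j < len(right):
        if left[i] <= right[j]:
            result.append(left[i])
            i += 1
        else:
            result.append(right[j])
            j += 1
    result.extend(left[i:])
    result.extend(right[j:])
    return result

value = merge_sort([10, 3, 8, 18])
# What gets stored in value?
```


merge_sort([10, 3, 8, 18])
Split into [10, 3] and [8, 18]
Left sorted: [3, 10]
Right sorted: [8, 18]
Merge [3, 10] and [8, 18]
= [3, 8, 10, 18]


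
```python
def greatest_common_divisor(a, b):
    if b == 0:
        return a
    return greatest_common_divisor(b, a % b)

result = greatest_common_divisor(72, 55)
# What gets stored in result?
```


greatest_common_divisor(72, 55)
= greatest_common_divisor(55, 72 % 55) = greatest_common_divisor(55, 17)
= greatest_common_divisor(17, 55 % 17) = greatest_common_divisor(17, 4)
= greatest_common_divisor(4, 17 % 4) = greatest_common_divisor(4, 1)
= greatest_common_divisor(1, 4 % 1) = greatest_common_divisor(1, 0)
b == 0, return a = 1


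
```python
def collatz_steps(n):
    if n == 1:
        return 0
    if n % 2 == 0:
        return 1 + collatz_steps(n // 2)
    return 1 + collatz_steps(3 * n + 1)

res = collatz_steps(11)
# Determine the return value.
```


collatz_steps(11)
11 is odd -> 3*11+1 = 34 -> collatz_steps(34)
34 is even -> collatz_steps(17)
17 is odd -> 3*17+1 = 52 -> collatz_steps(52)
52 is even -> collatz_steps(26)
26 is even -> collatz_steps(13)
13 is odd -> 3*13+1 = 40 -> collatz_steps(40)
40 is even -> collatz_steps(20)
20 is even -> collatz_steps(10)
10 is even -> collatz_steps(5)
5 is odd -> 3*5+1 = 16 -> collatz_steps(16)
16 is even -> collatz_steps(8)
8 is even -> collatz_steps(4)
4 is even -> collatz_steps(2)
2 is even -> collatz_steps(1)
Reached 1 after 14 steps
= 14


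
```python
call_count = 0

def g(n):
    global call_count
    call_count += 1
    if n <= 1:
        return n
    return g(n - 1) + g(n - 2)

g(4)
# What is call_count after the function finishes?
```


g(4) calls g(3) and g(2); each non-base call branches into two more.
Let C(k) = total number of calls made by g(k), including the call to g(k) itself.
Base cases: C(0) = 1, C(1) = 1
Recurrence: C(k) = 1 + C(k-1) + C(k-2)
  C(2) = 1 + C(1) + C(0) = 1 + 1 + 1 = 3
  C(3) = 1 + C(2) + C(1) = 1 + 3 + 1 = 5
  C(4) = 1 + C(3) + C(2) = 1 + 5 + 3 = 9
Total calls = C(4) = 9


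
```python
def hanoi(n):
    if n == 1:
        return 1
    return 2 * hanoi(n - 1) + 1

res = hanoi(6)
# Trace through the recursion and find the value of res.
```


hanoi(6)
= 2 * hanoi(5) + 1
= 2 * (2 * hanoi(4) + 1) + 1
= 2 * (2 * (2 * hanoi(3) + 1) + 1) + 1
= 2 * (2 * (2 * (2 * hanoi(2) + 1) + 1) + 1) + 1
= 2 * (2 * (2 * (2 * (2 * hanoi(1) + 1) + 1) + 1) + 1) + 1
Now compute bottom-up:
hanoi(1) = 1
hanoi(2) = 2 * 1 + 1 = 3
hanoi(3) = 2 * 3 + 1 = 7
hanoi(4) = 2 * 7 + 1 = 15
hanoi(5) = 2 * 15 + 1 = 31
hanoi(6) = 2 * 31 + 1 = 63
= 63


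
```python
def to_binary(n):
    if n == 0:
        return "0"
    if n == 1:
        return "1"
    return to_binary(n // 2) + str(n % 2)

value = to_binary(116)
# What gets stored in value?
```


to_binary(116)
= to_binary(58) + "0"
= to_binary(29) + "0" + "0"
= to_binary(14) + "1" + "0" + "0"
= to_binary(7) + "0" + "1" + "0" + "0"
= to_binary(3) + "1" + "0" + "1" + "0" + "0"
= to_binary(1) + "1" + "1" + "0" + "1" + "0" + "0"
= "1" + "1" + "1" + "0" + "1" + "0" + "0"
= "1110100"


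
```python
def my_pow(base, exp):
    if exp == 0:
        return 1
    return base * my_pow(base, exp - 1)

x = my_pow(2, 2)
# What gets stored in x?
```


my_pow(2, 2)
= 2 * my_pow(2, 1)
= 2 * 2 * my_pow(2, 0)
= 2 * 2 * 1
= 4


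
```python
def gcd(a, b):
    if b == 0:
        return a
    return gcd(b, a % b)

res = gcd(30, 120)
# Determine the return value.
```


gcd(30, 120)
= gcd(120, 30 % 120) = gcd(120, 30)
= gcd(30, 120 % 30) = gcd(30, 0)
b == 0, return a = 30


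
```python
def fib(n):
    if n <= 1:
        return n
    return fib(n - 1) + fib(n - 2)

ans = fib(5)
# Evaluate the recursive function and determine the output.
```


fib(5)
= fib(4) + fib(3)
= (fib(3) + fib(2)) + fib(3)
Computing bottom-up: fib(0)=0, fib(1)=1, fib(2)=1, fib(3)=2, fib(4)=3, fib(5)=5
= 5


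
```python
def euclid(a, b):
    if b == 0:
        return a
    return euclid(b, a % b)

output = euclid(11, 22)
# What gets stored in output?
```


euclid(11, 22)
= euclid(22, 11 % 22) = euclid(22, 11)
= euclid(11, 22 % 11) = euclid(11, 0)
b == 0, return a = 11


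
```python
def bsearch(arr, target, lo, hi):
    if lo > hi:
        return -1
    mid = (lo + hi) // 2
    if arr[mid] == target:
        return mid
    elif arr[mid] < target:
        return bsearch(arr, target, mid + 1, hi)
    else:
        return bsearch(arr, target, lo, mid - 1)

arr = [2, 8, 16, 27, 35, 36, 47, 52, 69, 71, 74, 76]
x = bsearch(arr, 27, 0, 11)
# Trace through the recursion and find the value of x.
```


bsearch(arr, 27, 0, 11)
lo=0, hi=11, mid=5, arr[mid]=36
36 > 27, search left half
lo=0, hi=4, mid=2, arr[mid]=16
16 < 27, search right half
lo=3, hi=4, mid=3, arr[mid]=27
arr[3] == 27, found at index 3
= 3


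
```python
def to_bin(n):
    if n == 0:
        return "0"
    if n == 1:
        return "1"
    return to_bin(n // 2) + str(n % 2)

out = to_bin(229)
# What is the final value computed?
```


to_bin(229)
= to_bin(114) + "1"
= to_bin(57) + "0" + "1"
= to_bin(28) + "1" + "0" + "1"
= to_bin(14) + "0" + "1" + "0" + "1"
= to_bin(7) + "0" + "0" + "1" + "0" + "1"
= to_bin(3) + "1" + "0" + "0" + "1" + "0" + "1"
= to_bin(1) + "1" + "1" + "0" + "0" + "1" + "0" + "1"
= "1" + "1" + "1" + "0" + "0" + "1" + "0" + "1"
= "11100101"
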